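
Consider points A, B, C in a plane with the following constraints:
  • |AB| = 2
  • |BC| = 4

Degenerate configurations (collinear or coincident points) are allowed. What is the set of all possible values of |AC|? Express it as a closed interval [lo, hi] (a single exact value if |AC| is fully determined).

|AC| ∈ [2, 6]  (≈ [2.0000, 6.0000])

|AB| ∈ {2}
|BC| ∈ {4}
|AC| ∈ [2, 6]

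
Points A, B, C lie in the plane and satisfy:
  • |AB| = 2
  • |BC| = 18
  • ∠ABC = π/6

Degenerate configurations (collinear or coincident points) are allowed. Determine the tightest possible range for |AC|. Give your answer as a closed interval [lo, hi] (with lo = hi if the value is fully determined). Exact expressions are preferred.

|AB| ∈ {2}
|BC| ∈ {18}
|AC| ∈ {2·√(82 - 9·√(3))}

|AC| = 2·√(82 - 9·√(3))  (≈ 16.2987)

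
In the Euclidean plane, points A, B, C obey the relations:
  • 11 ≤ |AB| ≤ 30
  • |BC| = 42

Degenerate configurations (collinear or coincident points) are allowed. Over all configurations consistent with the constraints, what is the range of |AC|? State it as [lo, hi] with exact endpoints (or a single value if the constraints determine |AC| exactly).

|AB| ∈ [11, 30]
|BC| ∈ {42}
|AC| ∈ [12, 72]

|AC| ∈ [12, 72]  (≈ [12.0000, 72.0000])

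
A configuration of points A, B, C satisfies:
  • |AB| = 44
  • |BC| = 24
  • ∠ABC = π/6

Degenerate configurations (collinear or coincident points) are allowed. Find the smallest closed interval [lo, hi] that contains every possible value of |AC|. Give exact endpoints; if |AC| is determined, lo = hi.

|AB| ∈ {44}
|BC| ∈ {24}
|AC| ∈ {4·√(157 - 66·√(3))}

|AC| = 4·√(157 - 66·√(3))  (≈ 26.1334)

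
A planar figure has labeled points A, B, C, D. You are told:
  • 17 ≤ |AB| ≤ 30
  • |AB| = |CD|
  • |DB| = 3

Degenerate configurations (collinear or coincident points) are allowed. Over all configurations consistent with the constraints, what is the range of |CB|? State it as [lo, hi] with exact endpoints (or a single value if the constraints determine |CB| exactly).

|AB| ∈ [17, 30]
|BD| ∈ {3}
|CD| ∈ [17, 30]
|AD| ∈ [14, 33]
|BC| ∈ [14, 33]
|AC| ∈ [0, 63]

|CB| ∈ [14, 33]  (≈ [14.0000, 33.0000])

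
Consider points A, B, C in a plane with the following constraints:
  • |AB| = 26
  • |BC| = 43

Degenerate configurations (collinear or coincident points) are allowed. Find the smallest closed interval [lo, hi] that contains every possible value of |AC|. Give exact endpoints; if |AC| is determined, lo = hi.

|AB| ∈ {26}
|BC| ∈ {43}
|AC| ∈ [17, 69]

|AC| ∈ [17, 69]  (≈ [17.0000, 69.0000])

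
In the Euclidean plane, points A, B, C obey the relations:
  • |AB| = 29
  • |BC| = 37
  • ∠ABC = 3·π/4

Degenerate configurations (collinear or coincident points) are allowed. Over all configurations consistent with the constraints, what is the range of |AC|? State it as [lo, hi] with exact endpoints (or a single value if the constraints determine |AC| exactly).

|AC| = √(1073·√(2) + 2210)  (≈ 61.0529)

|AB| ∈ {29}
|BC| ∈ {37}
|AC| ∈ {√(1073·√(2) + 2210)}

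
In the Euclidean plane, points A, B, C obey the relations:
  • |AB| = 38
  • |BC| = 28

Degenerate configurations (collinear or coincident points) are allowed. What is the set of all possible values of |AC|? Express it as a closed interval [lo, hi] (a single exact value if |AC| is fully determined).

|AB| ∈ {38}
|BC| ∈ {28}
|AC| ∈ [10, 66]

|AC| ∈ [10, 66]  (≈ [10.0000, 66.0000])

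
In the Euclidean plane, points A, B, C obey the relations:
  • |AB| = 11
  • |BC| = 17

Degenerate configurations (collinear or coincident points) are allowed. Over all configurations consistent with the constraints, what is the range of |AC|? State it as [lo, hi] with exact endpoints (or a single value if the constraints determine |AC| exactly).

|AB| ∈ {11}
|BC| ∈ {17}
|AC| ∈ [6, 28]

|AC| ∈ [6, 28]  (≈ [6.0000, 28.0000])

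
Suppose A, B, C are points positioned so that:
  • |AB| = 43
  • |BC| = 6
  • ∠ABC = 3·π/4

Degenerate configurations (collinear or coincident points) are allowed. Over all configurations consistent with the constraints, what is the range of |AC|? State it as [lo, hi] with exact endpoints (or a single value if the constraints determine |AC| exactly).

|AB| ∈ {43}
|BC| ∈ {6}
|AC| ∈ {√(258·√(2) + 1885)}

|AC| = √(258·√(2) + 1885)  (≈ 47.4328)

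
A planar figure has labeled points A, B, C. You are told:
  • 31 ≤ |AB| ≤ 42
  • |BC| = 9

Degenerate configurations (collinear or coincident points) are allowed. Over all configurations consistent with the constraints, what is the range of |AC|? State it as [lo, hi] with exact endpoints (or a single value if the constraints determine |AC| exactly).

|AC| ∈ [22, 51]  (≈ [22.0000, 51.0000])

|AB| ∈ [31, 42]
|BC| ∈ {9}
|AC| ∈ [22, 51]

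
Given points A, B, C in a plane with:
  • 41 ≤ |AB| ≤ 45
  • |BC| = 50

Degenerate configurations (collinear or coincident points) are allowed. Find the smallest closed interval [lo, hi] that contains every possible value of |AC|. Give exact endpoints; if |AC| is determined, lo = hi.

|AC| ∈ [5, 95]  (≈ [5.0000, 95.0000])

|AB| ∈ [41, 45]
|BC| ∈ {50}
|AC| ∈ [5, 95]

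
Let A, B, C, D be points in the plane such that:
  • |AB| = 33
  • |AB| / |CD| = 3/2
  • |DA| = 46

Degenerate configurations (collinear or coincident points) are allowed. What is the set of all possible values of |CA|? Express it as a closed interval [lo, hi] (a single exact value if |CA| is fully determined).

|CA| ∈ [24, 68]  (≈ [24.0000, 68.0000])

|AB| ∈ {33}
|AD| ∈ {46}
|CD| ∈ {22}
|BD| ∈ [13, 79]
|AC| ∈ [24, 68]
|BC| ∈ [0, 101]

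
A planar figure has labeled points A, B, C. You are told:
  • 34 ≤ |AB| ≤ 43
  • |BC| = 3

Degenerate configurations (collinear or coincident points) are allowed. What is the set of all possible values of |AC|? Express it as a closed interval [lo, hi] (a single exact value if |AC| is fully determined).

|AC| ∈ [31, 46]  (≈ [31.0000, 46.0000])

|AB| ∈ [34, 43]
|BC| ∈ {3}
|AC| ∈ [31, 46]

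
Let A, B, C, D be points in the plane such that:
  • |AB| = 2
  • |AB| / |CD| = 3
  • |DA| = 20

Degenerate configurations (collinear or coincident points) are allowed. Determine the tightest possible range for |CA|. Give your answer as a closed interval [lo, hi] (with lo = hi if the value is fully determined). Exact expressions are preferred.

|AB| ∈ {2}
|AD| ∈ {20}
|CD| ∈ {2/3}
|BD| ∈ [18, 22]
|AC| ∈ [58/3, 62/3]
|BC| ∈ [52/3, 68/3]

|CA| ∈ [58/3, 62/3]  (≈ [19.3333, 20.6667])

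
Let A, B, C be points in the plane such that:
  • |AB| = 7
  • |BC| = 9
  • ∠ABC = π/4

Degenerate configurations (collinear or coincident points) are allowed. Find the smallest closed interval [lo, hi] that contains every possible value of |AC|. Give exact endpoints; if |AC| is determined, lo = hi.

|AB| ∈ {7}
|BC| ∈ {9}
|AC| ∈ {√(130 - 63·√(2))}

|AC| = √(130 - 63·√(2))  (≈ 6.3957)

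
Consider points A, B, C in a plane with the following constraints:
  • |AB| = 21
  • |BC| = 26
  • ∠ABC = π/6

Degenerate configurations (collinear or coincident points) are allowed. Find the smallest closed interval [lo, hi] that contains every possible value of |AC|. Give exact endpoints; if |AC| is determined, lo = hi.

|AB| ∈ {21}
|BC| ∈ {26}
|AC| ∈ {√(1117 - 546·√(3))}

|AC| = √(1117 - 546·√(3))  (≈ 13.0882)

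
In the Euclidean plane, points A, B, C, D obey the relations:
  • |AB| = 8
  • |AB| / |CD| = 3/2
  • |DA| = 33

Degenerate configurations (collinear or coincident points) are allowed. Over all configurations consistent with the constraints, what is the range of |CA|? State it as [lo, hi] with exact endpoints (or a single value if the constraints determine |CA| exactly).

|CA| ∈ [83/3, 115/3]  (≈ [27.6667, 38.3333])

|AB| ∈ {8}
|AD| ∈ {33}
|CD| ∈ {16/3}
|BD| ∈ [25, 41]
|AC| ∈ [83/3, 115/3]
|BC| ∈ [59/3, 139/3]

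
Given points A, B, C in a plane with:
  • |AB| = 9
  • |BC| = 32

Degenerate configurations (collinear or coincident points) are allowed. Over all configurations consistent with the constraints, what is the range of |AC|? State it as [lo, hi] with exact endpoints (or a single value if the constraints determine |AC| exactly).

|AC| ∈ [23, 41]  (≈ [23.0000, 41.0000])

|AB| ∈ {9}
|BC| ∈ {32}
|AC| ∈ [23, 41]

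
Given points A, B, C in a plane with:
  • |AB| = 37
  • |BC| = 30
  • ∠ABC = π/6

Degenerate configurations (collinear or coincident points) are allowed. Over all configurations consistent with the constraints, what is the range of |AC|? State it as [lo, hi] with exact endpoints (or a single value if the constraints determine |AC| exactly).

|AB| ∈ {37}
|BC| ∈ {30}
|AC| ∈ {√(2269 - 1110·√(3))}

|AC| = √(2269 - 1110·√(3))  (≈ 18.6125)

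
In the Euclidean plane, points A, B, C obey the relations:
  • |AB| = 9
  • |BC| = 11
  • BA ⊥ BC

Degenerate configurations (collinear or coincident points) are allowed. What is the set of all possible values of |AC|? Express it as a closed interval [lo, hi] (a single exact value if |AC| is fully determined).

|AB| ∈ {9}
|BC| ∈ {11}
|AC| ∈ {√(202)}

|AC| = √(202)  (≈ 14.2127)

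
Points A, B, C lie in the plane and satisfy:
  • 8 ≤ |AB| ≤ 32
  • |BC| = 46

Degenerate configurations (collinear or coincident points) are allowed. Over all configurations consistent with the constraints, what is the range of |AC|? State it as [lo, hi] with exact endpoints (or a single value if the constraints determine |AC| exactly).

|AC| ∈ [14, 78]  (≈ [14.0000, 78.0000])

|AB| ∈ [8, 32]
|BC| ∈ {46}
|AC| ∈ [14, 78]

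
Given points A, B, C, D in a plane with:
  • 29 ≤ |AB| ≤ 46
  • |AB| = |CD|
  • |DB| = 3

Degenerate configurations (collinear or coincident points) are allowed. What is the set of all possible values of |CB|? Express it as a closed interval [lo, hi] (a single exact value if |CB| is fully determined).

|AB| ∈ [29, 46]
|BD| ∈ {3}
|CD| ∈ [29, 46]
|AD| ∈ [26, 49]
|BC| ∈ [26, 49]
|AC| ∈ [0, 95]

|CB| ∈ [26, 49]  (≈ [26.0000, 49.0000])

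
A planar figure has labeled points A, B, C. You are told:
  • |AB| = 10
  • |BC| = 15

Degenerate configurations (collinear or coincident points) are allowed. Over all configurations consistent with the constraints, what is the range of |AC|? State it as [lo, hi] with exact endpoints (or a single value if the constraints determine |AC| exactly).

|AC| ∈ [5, 25]  (≈ [5.0000, 25.0000])

|AB| ∈ {10}
|BC| ∈ {15}
|AC| ∈ [5, 25]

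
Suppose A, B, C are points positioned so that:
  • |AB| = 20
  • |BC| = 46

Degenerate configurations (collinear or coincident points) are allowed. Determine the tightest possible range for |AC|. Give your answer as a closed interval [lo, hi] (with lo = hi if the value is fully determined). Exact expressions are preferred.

|AB| ∈ {20}
|BC| ∈ {46}
|AC| ∈ [26, 66]

|AC| ∈ [26, 66]  (≈ [26.0000, 66.0000])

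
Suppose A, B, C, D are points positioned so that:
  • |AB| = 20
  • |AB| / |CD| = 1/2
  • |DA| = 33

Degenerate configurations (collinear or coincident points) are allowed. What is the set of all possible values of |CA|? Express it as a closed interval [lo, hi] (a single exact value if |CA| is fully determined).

|AB| ∈ {20}
|AD| ∈ {33}
|CD| ∈ {40}
|BD| ∈ [13, 53]
|AC| ∈ [7, 73]
|BC| ∈ [0, 93]

|CA| ∈ [7, 73]  (≈ [7.0000, 73.0000])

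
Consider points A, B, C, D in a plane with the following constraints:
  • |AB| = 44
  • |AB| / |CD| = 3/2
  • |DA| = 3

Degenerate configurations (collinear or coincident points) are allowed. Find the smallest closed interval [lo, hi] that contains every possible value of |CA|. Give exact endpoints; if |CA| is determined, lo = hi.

|AB| ∈ {44}
|AD| ∈ {3}
|CD| ∈ {88/3}
|BD| ∈ [41, 47]
|AC| ∈ [79/3, 97/3]
|BC| ∈ [35/3, 229/3]

|CA| ∈ [79/3, 97/3]  (≈ [26.3333, 32.3333])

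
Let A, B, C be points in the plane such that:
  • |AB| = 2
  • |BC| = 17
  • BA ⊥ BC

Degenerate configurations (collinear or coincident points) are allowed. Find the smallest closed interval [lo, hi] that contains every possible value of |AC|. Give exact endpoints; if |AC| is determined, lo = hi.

|AB| ∈ {2}
|BC| ∈ {17}
|AC| ∈ {√(293)}

|AC| = √(293)  (≈ 17.1172)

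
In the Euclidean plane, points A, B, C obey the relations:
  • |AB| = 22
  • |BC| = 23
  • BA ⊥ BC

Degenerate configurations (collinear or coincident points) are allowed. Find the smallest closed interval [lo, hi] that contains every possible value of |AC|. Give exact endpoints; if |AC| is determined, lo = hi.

|AC| = √(1013)  (≈ 31.8277)

|AB| ∈ {22}
|BC| ∈ {23}
|AC| ∈ {√(1013)}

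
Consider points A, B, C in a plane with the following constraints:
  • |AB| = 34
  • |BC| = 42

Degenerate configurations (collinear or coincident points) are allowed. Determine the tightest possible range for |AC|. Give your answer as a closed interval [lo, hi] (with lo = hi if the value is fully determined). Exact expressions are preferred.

|AC| ∈ [8, 76]  (≈ [8.0000, 76.0000])

|AB| ∈ {34}
|BC| ∈ {42}
|AC| ∈ [8, 76]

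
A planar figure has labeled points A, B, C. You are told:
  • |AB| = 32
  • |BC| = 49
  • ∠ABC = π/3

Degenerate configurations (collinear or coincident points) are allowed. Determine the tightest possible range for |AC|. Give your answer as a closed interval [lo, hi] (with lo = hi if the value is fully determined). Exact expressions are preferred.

|AB| ∈ {32}
|BC| ∈ {49}
|AC| ∈ {√(1857)}

|AC| = √(1857)  (≈ 43.0929)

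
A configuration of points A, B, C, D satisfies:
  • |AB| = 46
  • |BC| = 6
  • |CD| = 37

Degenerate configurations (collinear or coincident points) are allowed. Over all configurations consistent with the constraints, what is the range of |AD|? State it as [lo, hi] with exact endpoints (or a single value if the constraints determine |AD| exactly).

|AD| ∈ [3, 89]  (≈ [3.0000, 89.0000])

|AB| ∈ {46}
|BC| ∈ {6}
|CD| ∈ {37}
|AC| ∈ [40, 52]
|BD| ∈ [31, 43]
|AD| ∈ [3, 89]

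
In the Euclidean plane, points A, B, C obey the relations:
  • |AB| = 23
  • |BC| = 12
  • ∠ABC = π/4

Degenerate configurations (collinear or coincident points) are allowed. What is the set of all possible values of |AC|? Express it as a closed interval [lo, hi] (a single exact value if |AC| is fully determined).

|AB| ∈ {23}
|BC| ∈ {12}
|AC| ∈ {√(673 - 276·√(2))}

|AC| = √(673 - 276·√(2))  (≈ 16.8130)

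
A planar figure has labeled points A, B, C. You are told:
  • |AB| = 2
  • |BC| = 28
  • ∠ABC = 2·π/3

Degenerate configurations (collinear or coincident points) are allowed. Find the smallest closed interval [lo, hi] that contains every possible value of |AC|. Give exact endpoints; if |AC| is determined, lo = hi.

|AC| = 2·√(211)  (≈ 29.0517)

|AB| ∈ {2}
|BC| ∈ {28}
|AC| ∈ {2·√(211)}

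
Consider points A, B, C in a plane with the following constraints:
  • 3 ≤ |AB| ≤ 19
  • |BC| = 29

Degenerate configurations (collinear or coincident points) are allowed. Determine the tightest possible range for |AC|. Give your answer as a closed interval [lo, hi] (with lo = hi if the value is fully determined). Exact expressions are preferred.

|AC| ∈ [10, 48]  (≈ [10.0000, 48.0000])

|AB| ∈ [3, 19]
|BC| ∈ {29}
|AC| ∈ [10, 48]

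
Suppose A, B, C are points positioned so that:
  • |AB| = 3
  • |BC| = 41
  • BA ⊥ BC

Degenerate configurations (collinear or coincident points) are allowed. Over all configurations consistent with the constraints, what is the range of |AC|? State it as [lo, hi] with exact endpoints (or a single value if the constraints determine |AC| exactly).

|AC| = 13·√(10)  (≈ 41.1096)

|AB| ∈ {3}
|BC| ∈ {41}
|AC| ∈ {13·√(10)}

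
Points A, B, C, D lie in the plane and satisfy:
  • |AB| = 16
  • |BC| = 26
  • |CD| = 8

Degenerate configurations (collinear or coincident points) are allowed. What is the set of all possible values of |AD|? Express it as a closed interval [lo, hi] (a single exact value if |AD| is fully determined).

|AB| ∈ {16}
|BC| ∈ {26}
|CD| ∈ {8}
|AC| ∈ [10, 42]
|BD| ∈ [18, 34]
|AD| ∈ [2, 50]

|AD| ∈ [2, 50]  (≈ [2.0000, 50.0000])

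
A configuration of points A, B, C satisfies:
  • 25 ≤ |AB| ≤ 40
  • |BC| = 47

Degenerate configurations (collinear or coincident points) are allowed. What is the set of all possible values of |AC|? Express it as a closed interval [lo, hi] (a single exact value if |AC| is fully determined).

|AC| ∈ [7, 87]  (≈ [7.0000, 87.0000])

|AB| ∈ [25, 40]
|BC| ∈ {47}
|AC| ∈ [7, 87]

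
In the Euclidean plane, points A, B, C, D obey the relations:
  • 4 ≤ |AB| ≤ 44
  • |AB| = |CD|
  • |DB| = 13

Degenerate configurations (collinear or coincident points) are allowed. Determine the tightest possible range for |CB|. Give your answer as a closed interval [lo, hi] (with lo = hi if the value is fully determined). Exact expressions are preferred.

|CB| ∈ [0, 57]  (≈ [0.0000, 57.0000])

|AB| ∈ [4, 44]
|BD| ∈ {13}
|CD| ∈ [4, 44]
|AD| ∈ [0, 57]
|BC| ∈ [0, 57]
|AC| ∈ [0, 101]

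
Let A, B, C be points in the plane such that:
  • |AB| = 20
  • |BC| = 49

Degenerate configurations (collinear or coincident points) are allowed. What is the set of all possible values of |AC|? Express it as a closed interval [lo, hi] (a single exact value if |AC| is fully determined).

|AC| ∈ [29, 69]  (≈ [29.0000, 69.0000])

|AB| ∈ {20}
|BC| ∈ {49}
|AC| ∈ [29, 69]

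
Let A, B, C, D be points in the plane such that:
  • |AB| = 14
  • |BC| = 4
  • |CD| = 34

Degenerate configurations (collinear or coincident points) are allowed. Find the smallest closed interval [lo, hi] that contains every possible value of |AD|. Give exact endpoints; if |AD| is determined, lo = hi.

|AB| ∈ {14}
|BC| ∈ {4}
|CD| ∈ {34}
|AC| ∈ [10, 18]
|BD| ∈ [30, 38]
|AD| ∈ [16, 52]

|AD| ∈ [16, 52]  (≈ [16.0000, 52.0000])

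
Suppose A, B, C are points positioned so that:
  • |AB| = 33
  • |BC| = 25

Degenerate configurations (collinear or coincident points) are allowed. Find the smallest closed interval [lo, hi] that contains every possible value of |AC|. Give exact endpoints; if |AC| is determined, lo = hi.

|AB| ∈ {33}
|BC| ∈ {25}
|AC| ∈ [8, 58]

|AC| ∈ [8, 58]  (≈ [8.0000, 58.0000])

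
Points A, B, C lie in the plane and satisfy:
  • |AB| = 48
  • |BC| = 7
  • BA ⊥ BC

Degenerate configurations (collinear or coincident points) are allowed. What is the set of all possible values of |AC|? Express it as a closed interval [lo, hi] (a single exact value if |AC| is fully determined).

|AB| ∈ {48}
|BC| ∈ {7}
|AC| ∈ {√(2353)}

|AC| = √(2353)  (≈ 48.5077)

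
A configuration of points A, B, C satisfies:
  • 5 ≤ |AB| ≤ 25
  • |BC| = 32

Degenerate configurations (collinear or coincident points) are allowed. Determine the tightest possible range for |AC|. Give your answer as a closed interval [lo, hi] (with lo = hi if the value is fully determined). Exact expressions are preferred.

|AC| ∈ [7, 57]  (≈ [7.0000, 57.0000])

|AB| ∈ [5, 25]
|BC| ∈ {32}
|AC| ∈ [7, 57]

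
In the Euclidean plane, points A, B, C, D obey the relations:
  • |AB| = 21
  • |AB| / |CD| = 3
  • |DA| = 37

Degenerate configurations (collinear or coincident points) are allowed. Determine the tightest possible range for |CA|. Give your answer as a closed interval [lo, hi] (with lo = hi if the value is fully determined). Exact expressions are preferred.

|AB| ∈ {21}
|AD| ∈ {37}
|CD| ∈ {7}
|BD| ∈ [16, 58]
|AC| ∈ [30, 44]
|BC| ∈ [9, 65]

|CA| ∈ [30, 44]  (≈ [30.0000, 44.0000])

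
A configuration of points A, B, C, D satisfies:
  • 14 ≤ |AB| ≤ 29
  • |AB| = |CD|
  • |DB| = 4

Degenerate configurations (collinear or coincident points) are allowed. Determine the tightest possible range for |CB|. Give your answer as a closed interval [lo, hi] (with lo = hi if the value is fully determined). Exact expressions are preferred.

|CB| ∈ [10, 33]  (≈ [10.0000, 33.0000])

|AB| ∈ [14, 29]
|BD| ∈ {4}
|CD| ∈ [14, 29]
|AD| ∈ [10, 33]
|BC| ∈ [10, 33]
|AC| ∈ [0, 62]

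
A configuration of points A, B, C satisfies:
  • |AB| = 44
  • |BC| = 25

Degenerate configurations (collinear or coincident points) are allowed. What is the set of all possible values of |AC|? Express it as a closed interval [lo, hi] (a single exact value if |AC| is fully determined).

|AB| ∈ {44}
|BC| ∈ {25}
|AC| ∈ [19, 69]

|AC| ∈ [19, 69]  (≈ [19.0000, 69.0000])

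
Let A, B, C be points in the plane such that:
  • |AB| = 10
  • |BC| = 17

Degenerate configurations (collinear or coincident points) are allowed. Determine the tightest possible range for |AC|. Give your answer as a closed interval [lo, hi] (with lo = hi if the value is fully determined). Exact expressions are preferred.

|AB| ∈ {10}
|BC| ∈ {17}
|AC| ∈ [7, 27]

|AC| ∈ [7, 27]  (≈ [7.0000, 27.0000])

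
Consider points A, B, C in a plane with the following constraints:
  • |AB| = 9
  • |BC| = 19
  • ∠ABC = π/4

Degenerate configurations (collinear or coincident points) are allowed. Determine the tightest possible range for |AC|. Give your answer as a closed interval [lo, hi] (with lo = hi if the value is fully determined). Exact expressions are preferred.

|AC| = √(442 - 171·√(2))  (≈ 14.1481)

|AB| ∈ {9}
|BC| ∈ {19}
|AC| ∈ {√(442 - 171·√(2))}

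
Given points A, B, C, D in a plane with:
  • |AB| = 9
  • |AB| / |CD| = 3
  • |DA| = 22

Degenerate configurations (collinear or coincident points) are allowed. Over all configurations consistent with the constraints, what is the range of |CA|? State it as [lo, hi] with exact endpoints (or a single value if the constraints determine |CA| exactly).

|AB| ∈ {9}
|AD| ∈ {22}
|CD| ∈ {3}
|BD| ∈ [13, 31]
|AC| ∈ [19, 25]
|BC| ∈ [10, 34]

|CA| ∈ [19, 25]  (≈ [19.0000, 25.0000])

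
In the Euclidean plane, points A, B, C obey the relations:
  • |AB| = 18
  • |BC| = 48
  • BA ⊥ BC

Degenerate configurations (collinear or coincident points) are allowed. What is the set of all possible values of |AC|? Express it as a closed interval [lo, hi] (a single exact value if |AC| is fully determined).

|AC| = 6·√(73)  (≈ 51.2640)

|AB| ∈ {18}
|BC| ∈ {48}
|AC| ∈ {6·√(73)}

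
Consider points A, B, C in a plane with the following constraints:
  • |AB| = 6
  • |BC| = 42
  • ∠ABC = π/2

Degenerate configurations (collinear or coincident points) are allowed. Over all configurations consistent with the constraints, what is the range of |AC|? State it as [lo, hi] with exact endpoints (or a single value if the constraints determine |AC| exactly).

|AB| ∈ {6}
|BC| ∈ {42}
|AC| ∈ {30·√(2)}

|AC| = 30·√(2)  (≈ 42.4264)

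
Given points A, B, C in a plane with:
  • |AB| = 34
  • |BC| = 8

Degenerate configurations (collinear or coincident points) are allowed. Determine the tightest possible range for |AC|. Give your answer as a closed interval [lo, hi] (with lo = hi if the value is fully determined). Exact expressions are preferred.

|AB| ∈ {34}
|BC| ∈ {8}
|AC| ∈ [26, 42]

|AC| ∈ [26, 42]  (≈ [26.0000, 42.0000])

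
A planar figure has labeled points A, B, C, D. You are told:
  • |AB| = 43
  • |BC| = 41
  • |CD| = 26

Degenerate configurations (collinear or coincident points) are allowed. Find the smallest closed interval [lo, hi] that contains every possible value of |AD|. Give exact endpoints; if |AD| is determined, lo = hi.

|AD| ∈ [0, 110]  (≈ [0.0000, 110.0000])

|AB| ∈ {43}
|BC| ∈ {41}
|CD| ∈ {26}
|AC| ∈ [2, 84]
|BD| ∈ [15, 67]
|AD| ∈ [0, 110]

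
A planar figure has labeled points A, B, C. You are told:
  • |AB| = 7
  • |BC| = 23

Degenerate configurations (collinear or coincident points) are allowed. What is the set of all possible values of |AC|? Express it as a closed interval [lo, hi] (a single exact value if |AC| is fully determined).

|AC| ∈ [16, 30]  (≈ [16.0000, 30.0000])

|AB| ∈ {7}
|BC| ∈ {23}
|AC| ∈ [16, 30]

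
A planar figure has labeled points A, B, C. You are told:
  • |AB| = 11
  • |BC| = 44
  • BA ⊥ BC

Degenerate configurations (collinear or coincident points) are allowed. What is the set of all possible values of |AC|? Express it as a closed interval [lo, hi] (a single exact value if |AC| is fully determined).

|AC| = 11·√(17)  (≈ 45.3542)

|AB| ∈ {11}
|BC| ∈ {44}
|AC| ∈ {11·√(17)}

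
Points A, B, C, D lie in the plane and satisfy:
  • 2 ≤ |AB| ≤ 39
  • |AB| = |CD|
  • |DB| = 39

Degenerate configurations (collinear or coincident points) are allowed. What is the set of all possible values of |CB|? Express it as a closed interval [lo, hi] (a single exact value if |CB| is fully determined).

|CB| ∈ [0, 78]  (≈ [0.0000, 78.0000])

|AB| ∈ [2, 39]
|BD| ∈ {39}
|CD| ∈ [2, 39]
|AD| ∈ [0, 78]
|BC| ∈ [0, 78]
|AC| ∈ [0, 117]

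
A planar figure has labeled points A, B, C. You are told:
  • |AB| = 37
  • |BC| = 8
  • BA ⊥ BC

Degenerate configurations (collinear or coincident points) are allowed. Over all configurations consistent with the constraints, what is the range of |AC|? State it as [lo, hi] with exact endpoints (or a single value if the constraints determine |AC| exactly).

|AC| = √(1433)  (≈ 37.8550)

|AB| ∈ {37}
|BC| ∈ {8}
|AC| ∈ {√(1433)}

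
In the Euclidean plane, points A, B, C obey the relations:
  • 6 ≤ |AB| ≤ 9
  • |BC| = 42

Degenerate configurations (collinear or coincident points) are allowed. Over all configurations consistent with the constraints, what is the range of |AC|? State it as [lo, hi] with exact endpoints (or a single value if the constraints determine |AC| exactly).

|AB| ∈ [6, 9]
|BC| ∈ {42}
|AC| ∈ [33, 51]

|AC| ∈ [33, 51]  (≈ [33.0000, 51.0000])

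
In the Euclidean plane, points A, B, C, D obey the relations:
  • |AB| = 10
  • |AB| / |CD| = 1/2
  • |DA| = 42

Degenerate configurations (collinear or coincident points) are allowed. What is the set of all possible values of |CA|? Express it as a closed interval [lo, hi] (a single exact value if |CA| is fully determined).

|CA| ∈ [22, 62]  (≈ [22.0000, 62.0000])

|AB| ∈ {10}
|AD| ∈ {42}
|CD| ∈ {20}
|BD| ∈ [32, 52]
|AC| ∈ [22, 62]
|BC| ∈ [12, 72]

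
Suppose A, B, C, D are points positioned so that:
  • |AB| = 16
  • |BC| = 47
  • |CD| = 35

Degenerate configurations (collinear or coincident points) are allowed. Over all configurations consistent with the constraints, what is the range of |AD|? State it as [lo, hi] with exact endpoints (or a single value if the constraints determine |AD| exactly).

|AD| ∈ [0, 98]  (≈ [0.0000, 98.0000])

|AB| ∈ {16}
|BC| ∈ {47}
|CD| ∈ {35}
|AC| ∈ [31, 63]
|BD| ∈ [12, 82]
|AD| ∈ [0, 98]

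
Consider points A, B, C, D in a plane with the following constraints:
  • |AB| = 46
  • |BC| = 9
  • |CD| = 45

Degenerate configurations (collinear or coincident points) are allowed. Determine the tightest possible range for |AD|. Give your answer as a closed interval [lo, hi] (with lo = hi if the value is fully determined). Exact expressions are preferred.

|AD| ∈ [0, 100]  (≈ [0.0000, 100.0000])

|AB| ∈ {46}
|BC| ∈ {9}
|CD| ∈ {45}
|AC| ∈ [37, 55]
|BD| ∈ [36, 54]
|AD| ∈ [0, 100]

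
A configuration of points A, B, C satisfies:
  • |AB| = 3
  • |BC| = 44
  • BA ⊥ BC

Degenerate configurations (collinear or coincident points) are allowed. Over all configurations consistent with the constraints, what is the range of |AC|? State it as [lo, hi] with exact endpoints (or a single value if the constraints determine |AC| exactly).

|AC| = √(1945)  (≈ 44.1022)

|AB| ∈ {3}
|BC| ∈ {44}
|AC| ∈ {√(1945)}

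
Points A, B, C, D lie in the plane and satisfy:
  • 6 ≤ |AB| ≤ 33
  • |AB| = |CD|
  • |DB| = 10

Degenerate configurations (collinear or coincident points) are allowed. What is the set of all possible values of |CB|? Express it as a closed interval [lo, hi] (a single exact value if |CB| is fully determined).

|CB| ∈ [0, 43]  (≈ [0.0000, 43.0000])

|AB| ∈ [6, 33]
|BD| ∈ {10}
|CD| ∈ [6, 33]
|AD| ∈ [0, 43]
|BC| ∈ [0, 43]
|AC| ∈ [0, 76]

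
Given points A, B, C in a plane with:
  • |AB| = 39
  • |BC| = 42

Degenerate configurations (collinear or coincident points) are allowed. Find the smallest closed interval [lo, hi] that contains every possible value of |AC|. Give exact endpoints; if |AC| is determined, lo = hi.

|AC| ∈ [3, 81]  (≈ [3.0000, 81.0000])

|AB| ∈ {39}
|BC| ∈ {42}
|AC| ∈ [3, 81]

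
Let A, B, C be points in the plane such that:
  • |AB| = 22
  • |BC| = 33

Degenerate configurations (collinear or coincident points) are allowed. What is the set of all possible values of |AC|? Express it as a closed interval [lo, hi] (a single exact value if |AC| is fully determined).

|AB| ∈ {22}
|BC| ∈ {33}
|AC| ∈ [11, 55]

|AC| ∈ [11, 55]  (≈ [11.0000, 55.0000])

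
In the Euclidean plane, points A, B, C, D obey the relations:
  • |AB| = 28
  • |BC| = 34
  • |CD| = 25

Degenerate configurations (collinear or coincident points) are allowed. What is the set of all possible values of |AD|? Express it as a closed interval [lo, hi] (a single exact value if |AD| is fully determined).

|AD| ∈ [0, 87]  (≈ [0.0000, 87.0000])

|AB| ∈ {28}
|BC| ∈ {34}
|CD| ∈ {25}
|AC| ∈ [6, 62]
|BD| ∈ [9, 59]
|AD| ∈ [0, 87]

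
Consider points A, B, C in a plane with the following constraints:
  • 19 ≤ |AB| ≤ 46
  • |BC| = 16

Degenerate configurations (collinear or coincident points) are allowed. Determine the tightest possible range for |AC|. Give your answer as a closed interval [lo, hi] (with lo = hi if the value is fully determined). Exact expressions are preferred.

|AC| ∈ [3, 62]  (≈ [3.0000, 62.0000])

|AB| ∈ [19, 46]
|BC| ∈ {16}
|AC| ∈ [3, 62]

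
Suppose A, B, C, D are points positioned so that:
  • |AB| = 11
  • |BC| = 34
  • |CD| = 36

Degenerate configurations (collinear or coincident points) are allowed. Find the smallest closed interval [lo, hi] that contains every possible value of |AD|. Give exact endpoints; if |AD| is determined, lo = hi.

|AD| ∈ [0, 81]  (≈ [0.0000, 81.0000])

|AB| ∈ {11}
|BC| ∈ {34}
|CD| ∈ {36}
|AC| ∈ [23, 45]
|BD| ∈ [2, 70]
|AD| ∈ [0, 81]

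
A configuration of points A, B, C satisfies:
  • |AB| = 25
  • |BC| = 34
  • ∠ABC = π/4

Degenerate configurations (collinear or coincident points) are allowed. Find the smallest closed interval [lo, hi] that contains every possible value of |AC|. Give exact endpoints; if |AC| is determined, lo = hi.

|AC| = √(1781 - 850·√(2))  (≈ 24.0607)

|AB| ∈ {25}
|BC| ∈ {34}
|AC| ∈ {√(1781 - 850·√(2))}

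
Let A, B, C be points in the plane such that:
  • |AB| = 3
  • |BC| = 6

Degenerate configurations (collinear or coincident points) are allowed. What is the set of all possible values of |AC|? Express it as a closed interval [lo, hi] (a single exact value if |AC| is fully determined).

|AB| ∈ {3}
|BC| ∈ {6}
|AC| ∈ [3, 9]

|AC| ∈ [3, 9]  (≈ [3.0000, 9.0000])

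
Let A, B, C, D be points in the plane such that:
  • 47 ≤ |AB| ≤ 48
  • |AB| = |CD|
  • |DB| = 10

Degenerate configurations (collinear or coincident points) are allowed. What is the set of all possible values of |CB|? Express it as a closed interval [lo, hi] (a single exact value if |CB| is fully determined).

|CB| ∈ [37, 58]  (≈ [37.0000, 58.0000])

|AB| ∈ [47, 48]
|BD| ∈ {10}
|CD| ∈ [47, 48]
|AD| ∈ [37, 58]
|BC| ∈ [37, 58]
|AC| ∈ [0, 106]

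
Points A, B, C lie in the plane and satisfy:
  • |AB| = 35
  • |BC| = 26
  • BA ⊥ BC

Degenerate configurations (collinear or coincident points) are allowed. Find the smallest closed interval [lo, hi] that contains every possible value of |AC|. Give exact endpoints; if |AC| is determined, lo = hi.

|AC| = √(1901)  (≈ 43.6005)

|AB| ∈ {35}
|BC| ∈ {26}
|AC| ∈ {√(1901)}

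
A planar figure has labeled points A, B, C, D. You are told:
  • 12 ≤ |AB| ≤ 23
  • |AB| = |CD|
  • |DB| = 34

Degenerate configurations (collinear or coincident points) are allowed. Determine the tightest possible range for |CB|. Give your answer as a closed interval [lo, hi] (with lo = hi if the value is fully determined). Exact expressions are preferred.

|AB| ∈ [12, 23]
|BD| ∈ {34}
|CD| ∈ [12, 23]
|AD| ∈ [11, 57]
|BC| ∈ [11, 57]
|AC| ∈ [0, 80]

|CB| ∈ [11, 57]  (≈ [11.0000, 57.0000])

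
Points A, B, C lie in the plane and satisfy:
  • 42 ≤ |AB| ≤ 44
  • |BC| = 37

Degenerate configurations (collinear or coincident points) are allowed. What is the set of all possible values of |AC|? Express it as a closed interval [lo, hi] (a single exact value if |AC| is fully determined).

|AB| ∈ [42, 44]
|BC| ∈ {37}
|AC| ∈ [5, 81]

|AC| ∈ [5, 81]  (≈ [5.0000, 81.0000])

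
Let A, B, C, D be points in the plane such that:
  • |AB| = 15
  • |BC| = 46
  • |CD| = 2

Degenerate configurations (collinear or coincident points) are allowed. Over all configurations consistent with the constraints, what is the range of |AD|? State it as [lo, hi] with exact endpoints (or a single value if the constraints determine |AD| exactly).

|AD| ∈ [29, 63]  (≈ [29.0000, 63.0000])

|AB| ∈ {15}
|BC| ∈ {46}
|CD| ∈ {2}
|AC| ∈ [31, 61]
|BD| ∈ [44, 48]
|AD| ∈ [29, 63]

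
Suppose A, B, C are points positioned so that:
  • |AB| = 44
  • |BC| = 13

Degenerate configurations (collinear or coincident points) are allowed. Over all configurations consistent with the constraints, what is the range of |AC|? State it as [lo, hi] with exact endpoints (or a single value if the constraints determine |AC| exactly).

|AB| ∈ {44}
|BC| ∈ {13}
|AC| ∈ [31, 57]

|AC| ∈ [31, 57]  (≈ [31.0000, 57.0000])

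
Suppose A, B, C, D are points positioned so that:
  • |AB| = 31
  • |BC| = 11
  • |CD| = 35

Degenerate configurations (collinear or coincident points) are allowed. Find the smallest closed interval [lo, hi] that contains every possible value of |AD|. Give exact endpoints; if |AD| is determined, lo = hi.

|AD| ∈ [0, 77]  (≈ [0.0000, 77.0000])

|AB| ∈ {31}
|BC| ∈ {11}
|CD| ∈ {35}
|AC| ∈ [20, 42]
|BD| ∈ [24, 46]
|AD| ∈ [0, 77]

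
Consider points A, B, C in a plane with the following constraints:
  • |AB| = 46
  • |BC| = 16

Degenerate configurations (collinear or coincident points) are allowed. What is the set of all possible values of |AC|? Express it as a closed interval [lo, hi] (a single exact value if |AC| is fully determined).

|AC| ∈ [30, 62]  (≈ [30.0000, 62.0000])

|AB| ∈ {46}
|BC| ∈ {16}
|AC| ∈ [30, 62]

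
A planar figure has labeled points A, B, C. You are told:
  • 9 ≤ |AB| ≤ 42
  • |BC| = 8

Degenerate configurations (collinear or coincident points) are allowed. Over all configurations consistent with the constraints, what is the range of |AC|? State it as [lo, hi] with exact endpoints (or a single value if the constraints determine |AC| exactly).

|AC| ∈ [1, 50]  (≈ [1.0000, 50.0000])

|AB| ∈ [9, 42]
|BC| ∈ {8}
|AC| ∈ [1, 50]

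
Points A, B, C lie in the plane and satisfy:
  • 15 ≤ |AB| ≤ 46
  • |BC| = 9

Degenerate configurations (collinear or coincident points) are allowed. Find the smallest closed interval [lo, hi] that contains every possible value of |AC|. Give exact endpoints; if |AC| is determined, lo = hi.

|AB| ∈ [15, 46]
|BC| ∈ {9}
|AC| ∈ [6, 55]

|AC| ∈ [6, 55]  (≈ [6.0000, 55.0000])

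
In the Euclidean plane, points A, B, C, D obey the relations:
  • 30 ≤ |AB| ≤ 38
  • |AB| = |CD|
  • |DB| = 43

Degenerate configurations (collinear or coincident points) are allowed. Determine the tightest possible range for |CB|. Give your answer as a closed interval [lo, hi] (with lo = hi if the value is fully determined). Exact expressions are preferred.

|AB| ∈ [30, 38]
|BD| ∈ {43}
|CD| ∈ [30, 38]
|AD| ∈ [5, 81]
|BC| ∈ [5, 81]
|AC| ∈ [0, 119]

|CB| ∈ [5, 81]  (≈ [5.0000, 81.0000])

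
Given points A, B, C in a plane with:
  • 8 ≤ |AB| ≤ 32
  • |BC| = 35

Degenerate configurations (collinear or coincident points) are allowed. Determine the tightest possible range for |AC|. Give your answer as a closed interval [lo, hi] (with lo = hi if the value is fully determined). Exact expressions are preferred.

|AC| ∈ [3, 67]  (≈ [3.0000, 67.0000])

|AB| ∈ [8, 32]
|BC| ∈ {35}
|AC| ∈ [3, 67]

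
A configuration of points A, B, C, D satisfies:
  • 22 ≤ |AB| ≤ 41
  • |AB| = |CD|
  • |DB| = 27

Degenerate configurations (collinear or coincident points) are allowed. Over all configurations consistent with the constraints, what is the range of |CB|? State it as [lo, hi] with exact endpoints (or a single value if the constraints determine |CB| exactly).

|AB| ∈ [22, 41]
|BD| ∈ {27}
|CD| ∈ [22, 41]
|AD| ∈ [0, 68]
|BC| ∈ [0, 68]
|AC| ∈ [0, 109]

|CB| ∈ [0, 68]  (≈ [0.0000, 68.0000])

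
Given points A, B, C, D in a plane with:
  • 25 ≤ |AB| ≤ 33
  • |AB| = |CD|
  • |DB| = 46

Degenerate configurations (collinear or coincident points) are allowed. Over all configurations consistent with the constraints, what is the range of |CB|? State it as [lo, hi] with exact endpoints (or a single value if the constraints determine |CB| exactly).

|CB| ∈ [13, 79]  (≈ [13.0000, 79.0000])

|AB| ∈ [25, 33]
|BD| ∈ {46}
|CD| ∈ [25, 33]
|AD| ∈ [13, 79]
|BC| ∈ [13, 79]
|AC| ∈ [0, 112]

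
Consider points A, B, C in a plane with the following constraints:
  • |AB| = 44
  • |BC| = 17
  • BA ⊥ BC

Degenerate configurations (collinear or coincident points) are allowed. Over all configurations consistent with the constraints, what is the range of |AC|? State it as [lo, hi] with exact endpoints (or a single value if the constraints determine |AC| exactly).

|AB| ∈ {44}
|BC| ∈ {17}
|AC| ∈ {5·√(89)}

|AC| = 5·√(89)  (≈ 47.1699)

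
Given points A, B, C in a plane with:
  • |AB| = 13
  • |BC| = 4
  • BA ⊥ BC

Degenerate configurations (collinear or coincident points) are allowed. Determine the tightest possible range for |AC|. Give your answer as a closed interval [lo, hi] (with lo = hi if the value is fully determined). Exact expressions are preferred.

|AB| ∈ {13}
|BC| ∈ {4}
|AC| ∈ {√(185)}

|AC| = √(185)  (≈ 13.6015)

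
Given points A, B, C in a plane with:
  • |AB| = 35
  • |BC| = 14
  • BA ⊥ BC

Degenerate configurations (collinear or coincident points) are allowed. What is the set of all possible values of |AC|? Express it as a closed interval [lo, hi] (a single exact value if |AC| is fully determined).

|AC| = 7·√(29)  (≈ 37.6962)

|AB| ∈ {35}
|BC| ∈ {14}
|AC| ∈ {7·√(29)}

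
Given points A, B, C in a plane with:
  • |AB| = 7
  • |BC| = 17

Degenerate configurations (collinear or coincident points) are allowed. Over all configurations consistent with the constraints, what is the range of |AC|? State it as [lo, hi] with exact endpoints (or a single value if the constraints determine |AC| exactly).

|AC| ∈ [10, 24]  (≈ [10.0000, 24.0000])

|AB| ∈ {7}
|BC| ∈ {17}
|AC| ∈ [10, 24]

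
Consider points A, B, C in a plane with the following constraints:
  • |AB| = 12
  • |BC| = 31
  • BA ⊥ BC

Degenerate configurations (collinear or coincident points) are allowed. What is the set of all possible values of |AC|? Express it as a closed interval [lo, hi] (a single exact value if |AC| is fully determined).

|AB| ∈ {12}
|BC| ∈ {31}
|AC| ∈ {√(1105)}

|AC| = √(1105)  (≈ 33.2415)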